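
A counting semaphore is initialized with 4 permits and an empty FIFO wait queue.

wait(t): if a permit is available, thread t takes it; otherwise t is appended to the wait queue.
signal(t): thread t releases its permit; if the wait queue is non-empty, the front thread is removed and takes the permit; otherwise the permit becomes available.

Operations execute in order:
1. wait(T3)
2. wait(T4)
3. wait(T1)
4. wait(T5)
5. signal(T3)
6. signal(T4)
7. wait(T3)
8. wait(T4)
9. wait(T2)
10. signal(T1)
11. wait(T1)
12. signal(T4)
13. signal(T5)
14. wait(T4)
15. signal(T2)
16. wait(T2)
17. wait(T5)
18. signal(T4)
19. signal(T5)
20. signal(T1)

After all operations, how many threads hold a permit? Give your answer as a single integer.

Step 1: wait(T3) -> count=3 queue=[] holders={T3}
Step 2: wait(T4) -> count=2 queue=[] holders={T3,T4}
Step 3: wait(T1) -> count=1 queue=[] holders={T1,T3,T4}
Step 4: wait(T5) -> count=0 queue=[] holders={T1,T3,T4,T5}
Step 5: signal(T3) -> count=1 queue=[] holders={T1,T4,T5}
Step 6: signal(T4) -> count=2 queue=[] holders={T1,T5}
Step 7: wait(T3) -> count=1 queue=[] holders={T1,T3,T5}
Step 8: wait(T4) -> count=0 queue=[] holders={T1,T3,T4,T5}
Step 9: wait(T2) -> count=0 queue=[T2] holders={T1,T3,T4,T5}
Step 10: signal(T1) -> count=0 queue=[] holders={T2,T3,T4,T5}
Step 11: wait(T1) -> count=0 queue=[T1] holders={T2,T3,T4,T5}
Step 12: signal(T4) -> count=0 queue=[] holders={T1,T2,T3,T5}
Step 13: signal(T5) -> count=1 queue=[] holders={T1,T2,T3}
Step 14: wait(T4) -> count=0 queue=[] holders={T1,T2,T3,T4}
Step 15: signal(T2) -> count=1 queue=[] holders={T1,T3,T4}
Step 16: wait(T2) -> count=0 queue=[] holders={T1,T2,T3,T4}
Step 17: wait(T5) -> count=0 queue=[T5] holders={T1,T2,T3,T4}
Step 18: signal(T4) -> count=0 queue=[] holders={T1,T2,T3,T5}
Step 19: signal(T5) -> count=1 queue=[] holders={T1,T2,T3}
Step 20: signal(T1) -> count=2 queue=[] holders={T2,T3}
Final holders: {T2,T3} -> 2 thread(s)

Answer: 2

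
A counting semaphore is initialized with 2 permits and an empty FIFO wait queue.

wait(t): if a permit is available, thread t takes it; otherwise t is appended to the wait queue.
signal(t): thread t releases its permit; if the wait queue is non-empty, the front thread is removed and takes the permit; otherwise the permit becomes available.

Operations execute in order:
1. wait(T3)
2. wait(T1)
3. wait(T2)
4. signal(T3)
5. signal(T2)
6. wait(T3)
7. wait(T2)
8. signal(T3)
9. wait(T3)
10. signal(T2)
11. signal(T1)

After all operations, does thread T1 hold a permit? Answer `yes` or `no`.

Step 1: wait(T3) -> count=1 queue=[] holders={T3}
Step 2: wait(T1) -> count=0 queue=[] holders={T1,T3}
Step 3: wait(T2) -> count=0 queue=[T2] holders={T1,T3}
Step 4: signal(T3) -> count=0 queue=[] holders={T1,T2}
Step 5: signal(T2) -> count=1 queue=[] holders={T1}
Step 6: wait(T3) -> count=0 queue=[] holders={T1,T3}
Step 7: wait(T2) -> count=0 queue=[T2] holders={T1,T3}
Step 8: signal(T3) -> count=0 queue=[] holders={T1,T2}
Step 9: wait(T3) -> count=0 queue=[T3] holders={T1,T2}
Step 10: signal(T2) -> count=0 queue=[] holders={T1,T3}
Step 11: signal(T1) -> count=1 queue=[] holders={T3}
Final holders: {T3} -> T1 not in holders

Answer: no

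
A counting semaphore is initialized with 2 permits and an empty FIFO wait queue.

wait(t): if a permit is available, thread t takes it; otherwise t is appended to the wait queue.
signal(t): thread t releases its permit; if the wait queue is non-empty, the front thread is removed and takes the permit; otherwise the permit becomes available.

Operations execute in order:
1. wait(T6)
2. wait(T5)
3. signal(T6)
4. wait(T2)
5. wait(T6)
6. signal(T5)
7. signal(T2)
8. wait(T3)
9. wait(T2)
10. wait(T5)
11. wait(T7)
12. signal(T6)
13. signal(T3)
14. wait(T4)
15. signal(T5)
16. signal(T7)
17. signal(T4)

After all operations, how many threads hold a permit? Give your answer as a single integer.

Step 1: wait(T6) -> count=1 queue=[] holders={T6}
Step 2: wait(T5) -> count=0 queue=[] holders={T5,T6}
Step 3: signal(T6) -> count=1 queue=[] holders={T5}
Step 4: wait(T2) -> count=0 queue=[] holders={T2,T5}
Step 5: wait(T6) -> count=0 queue=[T6] holders={T2,T5}
Step 6: signal(T5) -> count=0 queue=[] holders={T2,T6}
Step 7: signal(T2) -> count=1 queue=[] holders={T6}
Step 8: wait(T3) -> count=0 queue=[] holders={T3,T6}
Step 9: wait(T2) -> count=0 queue=[T2] holders={T3,T6}
Step 10: wait(T5) -> count=0 queue=[T2,T5] holders={T3,T6}
Step 11: wait(T7) -> count=0 queue=[T2,T5,T7] holders={T3,T6}
Step 12: signal(T6) -> count=0 queue=[T5,T7] holders={T2,T3}
Step 13: signal(T3) -> count=0 queue=[T7] holders={T2,T5}
Step 14: wait(T4) -> count=0 queue=[T7,T4] holders={T2,T5}
Step 15: signal(T5) -> count=0 queue=[T4] holders={T2,T7}
Step 16: signal(T7) -> count=0 queue=[] holders={T2,T4}
Step 17: signal(T4) -> count=1 queue=[] holders={T2}
Final holders: {T2} -> 1 thread(s)

Answer: 1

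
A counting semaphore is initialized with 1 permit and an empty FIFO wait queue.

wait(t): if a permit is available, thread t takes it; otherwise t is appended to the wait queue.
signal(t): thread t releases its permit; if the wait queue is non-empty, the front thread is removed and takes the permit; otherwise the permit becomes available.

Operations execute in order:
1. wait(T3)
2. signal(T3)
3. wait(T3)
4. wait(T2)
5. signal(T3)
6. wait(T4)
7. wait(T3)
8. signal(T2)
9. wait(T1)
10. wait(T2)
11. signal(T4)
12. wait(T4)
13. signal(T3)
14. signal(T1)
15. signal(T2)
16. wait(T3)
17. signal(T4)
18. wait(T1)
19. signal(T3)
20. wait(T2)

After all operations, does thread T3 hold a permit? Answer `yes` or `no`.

Step 1: wait(T3) -> count=0 queue=[] holders={T3}
Step 2: signal(T3) -> count=1 queue=[] holders={none}
Step 3: wait(T3) -> count=0 queue=[] holders={T3}
Step 4: wait(T2) -> count=0 queue=[T2] holders={T3}
Step 5: signal(T3) -> count=0 queue=[] holders={T2}
Step 6: wait(T4) -> count=0 queue=[T4] holders={T2}
Step 7: wait(T3) -> count=0 queue=[T4,T3] holders={T2}
Step 8: signal(T2) -> count=0 queue=[T3] holders={T4}
Step 9: wait(T1) -> count=0 queue=[T3,T1] holders={T4}
Step 10: wait(T2) -> count=0 queue=[T3,T1,T2] holders={T4}
Step 11: signal(T4) -> count=0 queue=[T1,T2] holders={T3}
Step 12: wait(T4) -> count=0 queue=[T1,T2,T4] holders={T3}
Step 13: signal(T3) -> count=0 queue=[T2,T4] holders={T1}
Step 14: signal(T1) -> count=0 queue=[T4] holders={T2}
Step 15: signal(T2) -> count=0 queue=[] holders={T4}
Step 16: wait(T3) -> count=0 queue=[T3] holders={T4}
Step 17: signal(T4) -> count=0 queue=[] holders={T3}
Step 18: wait(T1) -> count=0 queue=[T1] holders={T3}
Step 19: signal(T3) -> count=0 queue=[] holders={T1}
Step 20: wait(T2) -> count=0 queue=[T2] holders={T1}
Final holders: {T1} -> T3 not in holders

Answer: no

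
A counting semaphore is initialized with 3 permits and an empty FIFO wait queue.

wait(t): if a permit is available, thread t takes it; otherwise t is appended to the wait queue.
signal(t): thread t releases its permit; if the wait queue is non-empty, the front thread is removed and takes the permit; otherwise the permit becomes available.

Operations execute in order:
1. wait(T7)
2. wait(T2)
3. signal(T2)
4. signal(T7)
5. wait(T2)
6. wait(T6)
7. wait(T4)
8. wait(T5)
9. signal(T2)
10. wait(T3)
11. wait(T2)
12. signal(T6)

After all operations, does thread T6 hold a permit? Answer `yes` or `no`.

Step 1: wait(T7) -> count=2 queue=[] holders={T7}
Step 2: wait(T2) -> count=1 queue=[] holders={T2,T7}
Step 3: signal(T2) -> count=2 queue=[] holders={T7}
Step 4: signal(T7) -> count=3 queue=[] holders={none}
Step 5: wait(T2) -> count=2 queue=[] holders={T2}
Step 6: wait(T6) -> count=1 queue=[] holders={T2,T6}
Step 7: wait(T4) -> count=0 queue=[] holders={T2,T4,T6}
Step 8: wait(T5) -> count=0 queue=[T5] holders={T2,T4,T6}
Step 9: signal(T2) -> count=0 queue=[] holders={T4,T5,T6}
Step 10: wait(T3) -> count=0 queue=[T3] holders={T4,T5,T6}
Step 11: wait(T2) -> count=0 queue=[T3,T2] holders={T4,T5,T6}
Step 12: signal(T6) -> count=0 queue=[T2] holders={T3,T4,T5}
Final holders: {T3,T4,T5} -> T6 not in holders

Answer: no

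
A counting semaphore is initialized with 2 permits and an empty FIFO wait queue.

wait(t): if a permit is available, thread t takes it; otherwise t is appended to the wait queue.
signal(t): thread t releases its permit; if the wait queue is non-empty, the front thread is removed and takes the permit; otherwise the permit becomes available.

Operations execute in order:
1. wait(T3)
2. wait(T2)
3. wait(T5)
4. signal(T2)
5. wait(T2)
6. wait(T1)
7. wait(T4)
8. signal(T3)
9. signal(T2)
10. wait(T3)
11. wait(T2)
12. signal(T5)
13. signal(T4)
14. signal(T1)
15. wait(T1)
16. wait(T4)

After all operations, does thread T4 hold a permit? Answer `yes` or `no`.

Step 1: wait(T3) -> count=1 queue=[] holders={T3}
Step 2: wait(T2) -> count=0 queue=[] holders={T2,T3}
Step 3: wait(T5) -> count=0 queue=[T5] holders={T2,T3}
Step 4: signal(T2) -> count=0 queue=[] holders={T3,T5}
Step 5: wait(T2) -> count=0 queue=[T2] holders={T3,T5}
Step 6: wait(T1) -> count=0 queue=[T2,T1] holders={T3,T5}
Step 7: wait(T4) -> count=0 queue=[T2,T1,T4] holders={T3,T5}
Step 8: signal(T3) -> count=0 queue=[T1,T4] holders={T2,T5}
Step 9: signal(T2) -> count=0 queue=[T4] holders={T1,T5}
Step 10: wait(T3) -> count=0 queue=[T4,T3] holders={T1,T5}
Step 11: wait(T2) -> count=0 queue=[T4,T3,T2] holders={T1,T5}
Step 12: signal(T5) -> count=0 queue=[T3,T2] holders={T1,T4}
Step 13: signal(T4) -> count=0 queue=[T2] holders={T1,T3}
Step 14: signal(T1) -> count=0 queue=[] holders={T2,T3}
Step 15: wait(T1) -> count=0 queue=[T1] holders={T2,T3}
Step 16: wait(T4) -> count=0 queue=[T1,T4] holders={T2,T3}
Final holders: {T2,T3} -> T4 not in holders

Answer: no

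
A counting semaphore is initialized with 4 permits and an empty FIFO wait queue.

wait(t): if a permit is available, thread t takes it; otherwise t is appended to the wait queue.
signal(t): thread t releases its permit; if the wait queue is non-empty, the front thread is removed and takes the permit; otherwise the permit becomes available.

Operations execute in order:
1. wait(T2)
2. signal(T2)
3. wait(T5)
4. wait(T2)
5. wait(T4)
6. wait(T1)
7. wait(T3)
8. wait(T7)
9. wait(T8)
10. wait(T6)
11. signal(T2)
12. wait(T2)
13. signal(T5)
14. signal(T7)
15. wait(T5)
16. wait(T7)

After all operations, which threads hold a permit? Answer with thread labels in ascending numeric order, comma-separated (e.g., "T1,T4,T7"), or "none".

Step 1: wait(T2) -> count=3 queue=[] holders={T2}
Step 2: signal(T2) -> count=4 queue=[] holders={none}
Step 3: wait(T5) -> count=3 queue=[] holders={T5}
Step 4: wait(T2) -> count=2 queue=[] holders={T2,T5}
Step 5: wait(T4) -> count=1 queue=[] holders={T2,T4,T5}
Step 6: wait(T1) -> count=0 queue=[] holders={T1,T2,T4,T5}
Step 7: wait(T3) -> count=0 queue=[T3] holders={T1,T2,T4,T5}
Step 8: wait(T7) -> count=0 queue=[T3,T7] holders={T1,T2,T4,T5}
Step 9: wait(T8) -> count=0 queue=[T3,T7,T8] holders={T1,T2,T4,T5}
Step 10: wait(T6) -> count=0 queue=[T3,T7,T8,T6] holders={T1,T2,T4,T5}
Step 11: signal(T2) -> count=0 queue=[T7,T8,T6] holders={T1,T3,T4,T5}
Step 12: wait(T2) -> count=0 queue=[T7,T8,T6,T2] holders={T1,T3,T4,T5}
Step 13: signal(T5) -> count=0 queue=[T8,T6,T2] holders={T1,T3,T4,T7}
Step 14: signal(T7) -> count=0 queue=[T6,T2] holders={T1,T3,T4,T8}
Step 15: wait(T5) -> count=0 queue=[T6,T2,T5] holders={T1,T3,T4,T8}
Step 16: wait(T7) -> count=0 queue=[T6,T2,T5,T7] holders={T1,T3,T4,T8}
Final holders: T1,T3,T4,T8

Answer: T1,T3,T4,T8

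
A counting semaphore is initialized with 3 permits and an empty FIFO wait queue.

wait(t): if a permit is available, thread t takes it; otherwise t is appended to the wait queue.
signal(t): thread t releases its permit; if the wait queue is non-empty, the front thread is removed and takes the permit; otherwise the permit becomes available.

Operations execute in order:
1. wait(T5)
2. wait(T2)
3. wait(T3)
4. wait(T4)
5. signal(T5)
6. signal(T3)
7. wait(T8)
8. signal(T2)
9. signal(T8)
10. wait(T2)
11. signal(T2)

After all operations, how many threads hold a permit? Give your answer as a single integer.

Step 1: wait(T5) -> count=2 queue=[] holders={T5}
Step 2: wait(T2) -> count=1 queue=[] holders={T2,T5}
Step 3: wait(T3) -> count=0 queue=[] holders={T2,T3,T5}
Step 4: wait(T4) -> count=0 queue=[T4] holders={T2,T3,T5}
Step 5: signal(T5) -> count=0 queue=[] holders={T2,T3,T4}
Step 6: signal(T3) -> count=1 queue=[] holders={T2,T4}
Step 7: wait(T8) -> count=0 queue=[] holders={T2,T4,T8}
Step 8: signal(T2) -> count=1 queue=[] holders={T4,T8}
Step 9: signal(T8) -> count=2 queue=[] holders={T4}
Step 10: wait(T2) -> count=1 queue=[] holders={T2,T4}
Step 11: signal(T2) -> count=2 queue=[] holders={T4}
Final holders: {T4} -> 1 thread(s)

Answer: 1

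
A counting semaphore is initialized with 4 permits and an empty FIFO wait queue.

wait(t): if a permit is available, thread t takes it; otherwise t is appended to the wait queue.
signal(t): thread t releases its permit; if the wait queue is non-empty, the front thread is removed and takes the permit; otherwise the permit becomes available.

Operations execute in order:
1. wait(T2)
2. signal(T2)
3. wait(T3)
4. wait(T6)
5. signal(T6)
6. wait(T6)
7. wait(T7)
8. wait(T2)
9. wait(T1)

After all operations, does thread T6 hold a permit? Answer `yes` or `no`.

Step 1: wait(T2) -> count=3 queue=[] holders={T2}
Step 2: signal(T2) -> count=4 queue=[] holders={none}
Step 3: wait(T3) -> count=3 queue=[] holders={T3}
Step 4: wait(T6) -> count=2 queue=[] holders={T3,T6}
Step 5: signal(T6) -> count=3 queue=[] holders={T3}
Step 6: wait(T6) -> count=2 queue=[] holders={T3,T6}
Step 7: wait(T7) -> count=1 queue=[] holders={T3,T6,T7}
Step 8: wait(T2) -> count=0 queue=[] holders={T2,T3,T6,T7}
Step 9: wait(T1) -> count=0 queue=[T1] holders={T2,T3,T6,T7}
Final holders: {T2,T3,T6,T7} -> T6 in holders

Answer: yes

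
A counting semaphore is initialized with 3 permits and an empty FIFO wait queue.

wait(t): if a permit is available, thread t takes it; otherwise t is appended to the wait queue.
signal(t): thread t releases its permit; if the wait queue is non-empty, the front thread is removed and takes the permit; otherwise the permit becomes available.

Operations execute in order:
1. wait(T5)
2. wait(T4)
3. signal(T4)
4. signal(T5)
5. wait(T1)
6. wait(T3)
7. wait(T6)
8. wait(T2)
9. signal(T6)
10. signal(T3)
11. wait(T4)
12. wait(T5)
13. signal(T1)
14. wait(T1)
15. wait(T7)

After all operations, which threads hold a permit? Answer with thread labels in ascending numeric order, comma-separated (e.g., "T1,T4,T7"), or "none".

Answer: T2,T4,T5

Derivation:
Step 1: wait(T5) -> count=2 queue=[] holders={T5}
Step 2: wait(T4) -> count=1 queue=[] holders={T4,T5}
Step 3: signal(T4) -> count=2 queue=[] holders={T5}
Step 4: signal(T5) -> count=3 queue=[] holders={none}
Step 5: wait(T1) -> count=2 queue=[] holders={T1}
Step 6: wait(T3) -> count=1 queue=[] holders={T1,T3}
Step 7: wait(T6) -> count=0 queue=[] holders={T1,T3,T6}
Step 8: wait(T2) -> count=0 queue=[T2] holders={T1,T3,T6}
Step 9: signal(T6) -> count=0 queue=[] holders={T1,T2,T3}
Step 10: signal(T3) -> count=1 queue=[] holders={T1,T2}
Step 11: wait(T4) -> count=0 queue=[] holders={T1,T2,T4}
Step 12: wait(T5) -> count=0 queue=[T5] holders={T1,T2,T4}
Step 13: signal(T1) -> count=0 queue=[] holders={T2,T4,T5}
Step 14: wait(T1) -> count=0 queue=[T1] holders={T2,T4,T5}
Step 15: wait(T7) -> count=0 queue=[T1,T7] holders={T2,T4,T5}
Final holders: T2,T4,T5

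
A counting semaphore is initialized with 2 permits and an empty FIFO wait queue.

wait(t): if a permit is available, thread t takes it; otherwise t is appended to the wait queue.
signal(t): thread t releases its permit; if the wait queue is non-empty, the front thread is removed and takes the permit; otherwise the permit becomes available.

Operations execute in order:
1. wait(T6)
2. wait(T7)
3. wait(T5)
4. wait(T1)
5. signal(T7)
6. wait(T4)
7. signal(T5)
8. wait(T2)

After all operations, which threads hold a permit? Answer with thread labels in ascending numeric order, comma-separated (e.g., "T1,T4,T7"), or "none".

Step 1: wait(T6) -> count=1 queue=[] holders={T6}
Step 2: wait(T7) -> count=0 queue=[] holders={T6,T7}
Step 3: wait(T5) -> count=0 queue=[T5] holders={T6,T7}
Step 4: wait(T1) -> count=0 queue=[T5,T1] holders={T6,T7}
Step 5: signal(T7) -> count=0 queue=[T1] holders={T5,T6}
Step 6: wait(T4) -> count=0 queue=[T1,T4] holders={T5,T6}
Step 7: signal(T5) -> count=0 queue=[T4] holders={T1,T6}
Step 8: wait(T2) -> count=0 queue=[T4,T2] holders={T1,T6}
Final holders: T1,T6

Answer: T1,T6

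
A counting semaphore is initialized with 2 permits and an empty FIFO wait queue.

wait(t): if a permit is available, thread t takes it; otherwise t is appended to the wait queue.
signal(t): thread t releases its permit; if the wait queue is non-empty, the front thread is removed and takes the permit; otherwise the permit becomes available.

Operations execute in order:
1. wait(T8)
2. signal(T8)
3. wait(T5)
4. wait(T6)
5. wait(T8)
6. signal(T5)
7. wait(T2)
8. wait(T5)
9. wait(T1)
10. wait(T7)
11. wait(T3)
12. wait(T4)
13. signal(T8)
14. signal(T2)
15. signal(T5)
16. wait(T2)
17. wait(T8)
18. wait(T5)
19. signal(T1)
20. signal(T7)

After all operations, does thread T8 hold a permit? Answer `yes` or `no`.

Answer: no

Derivation:
Step 1: wait(T8) -> count=1 queue=[] holders={T8}
Step 2: signal(T8) -> count=2 queue=[] holders={none}
Step 3: wait(T5) -> count=1 queue=[] holders={T5}
Step 4: wait(T6) -> count=0 queue=[] holders={T5,T6}
Step 5: wait(T8) -> count=0 queue=[T8] holders={T5,T6}
Step 6: signal(T5) -> count=0 queue=[] holders={T6,T8}
Step 7: wait(T2) -> count=0 queue=[T2] holders={T6,T8}
Step 8: wait(T5) -> count=0 queue=[T2,T5] holders={T6,T8}
Step 9: wait(T1) -> count=0 queue=[T2,T5,T1] holders={T6,T8}
Step 10: wait(T7) -> count=0 queue=[T2,T5,T1,T7] holders={T6,T8}
Step 11: wait(T3) -> count=0 queue=[T2,T5,T1,T7,T3] holders={T6,T8}
Step 12: wait(T4) -> count=0 queue=[T2,T5,T1,T7,T3,T4] holders={T6,T8}
Step 13: signal(T8) -> count=0 queue=[T5,T1,T7,T3,T4] holders={T2,T6}
Step 14: signal(T2) -> count=0 queue=[T1,T7,T3,T4] holders={T5,T6}
Step 15: signal(T5) -> count=0 queue=[T7,T3,T4] holders={T1,T6}
Step 16: wait(T2) -> count=0 queue=[T7,T3,T4,T2] holders={T1,T6}
Step 17: wait(T8) -> count=0 queue=[T7,T3,T4,T2,T8] holders={T1,T6}
Step 18: wait(T5) -> count=0 queue=[T7,T3,T4,T2,T8,T5] holders={T1,T6}
Step 19: signal(T1) -> count=0 queue=[T3,T4,T2,T8,T5] holders={T6,T7}
Step 20: signal(T7) -> count=0 queue=[T4,T2,T8,T5] holders={T3,T6}
Final holders: {T3,T6} -> T8 not in holders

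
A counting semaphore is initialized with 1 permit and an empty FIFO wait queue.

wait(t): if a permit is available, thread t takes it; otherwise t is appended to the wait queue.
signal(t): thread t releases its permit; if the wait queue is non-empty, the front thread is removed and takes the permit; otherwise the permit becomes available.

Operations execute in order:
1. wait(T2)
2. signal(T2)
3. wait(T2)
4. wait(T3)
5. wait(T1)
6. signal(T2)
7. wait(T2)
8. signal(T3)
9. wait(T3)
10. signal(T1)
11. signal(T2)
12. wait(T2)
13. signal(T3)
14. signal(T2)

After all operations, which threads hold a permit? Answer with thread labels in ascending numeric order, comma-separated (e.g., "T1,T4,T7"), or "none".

Answer: none

Derivation:
Step 1: wait(T2) -> count=0 queue=[] holders={T2}
Step 2: signal(T2) -> count=1 queue=[] holders={none}
Step 3: wait(T2) -> count=0 queue=[] holders={T2}
Step 4: wait(T3) -> count=0 queue=[T3] holders={T2}
Step 5: wait(T1) -> count=0 queue=[T3,T1] holders={T2}
Step 6: signal(T2) -> count=0 queue=[T1] holders={T3}
Step 7: wait(T2) -> count=0 queue=[T1,T2] holders={T3}
Step 8: signal(T3) -> count=0 queue=[T2] holders={T1}
Step 9: wait(T3) -> count=0 queue=[T2,T3] holders={T1}
Step 10: signal(T1) -> count=0 queue=[T3] holders={T2}
Step 11: signal(T2) -> count=0 queue=[] holders={T3}
Step 12: wait(T2) -> count=0 queue=[T2] holders={T3}
Step 13: signal(T3) -> count=0 queue=[] holders={T2}
Step 14: signal(T2) -> count=1 queue=[] holders={none}
Final holders: none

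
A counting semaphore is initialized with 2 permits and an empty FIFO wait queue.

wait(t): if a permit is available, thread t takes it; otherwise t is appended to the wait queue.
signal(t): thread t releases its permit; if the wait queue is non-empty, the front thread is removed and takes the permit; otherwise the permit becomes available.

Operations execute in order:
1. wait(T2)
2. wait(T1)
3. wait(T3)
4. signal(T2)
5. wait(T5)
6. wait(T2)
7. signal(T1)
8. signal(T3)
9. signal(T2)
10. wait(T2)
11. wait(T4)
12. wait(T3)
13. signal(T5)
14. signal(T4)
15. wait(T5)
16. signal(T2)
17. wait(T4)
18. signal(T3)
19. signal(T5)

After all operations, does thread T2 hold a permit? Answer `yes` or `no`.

Answer: no

Derivation:
Step 1: wait(T2) -> count=1 queue=[] holders={T2}
Step 2: wait(T1) -> count=0 queue=[] holders={T1,T2}
Step 3: wait(T3) -> count=0 queue=[T3] holders={T1,T2}
Step 4: signal(T2) -> count=0 queue=[] holders={T1,T3}
Step 5: wait(T5) -> count=0 queue=[T5] holders={T1,T3}
Step 6: wait(T2) -> count=0 queue=[T5,T2] holders={T1,T3}
Step 7: signal(T1) -> count=0 queue=[T2] holders={T3,T5}
Step 8: signal(T3) -> count=0 queue=[] holders={T2,T5}
Step 9: signal(T2) -> count=1 queue=[] holders={T5}
Step 10: wait(T2) -> count=0 queue=[] holders={T2,T5}
Step 11: wait(T4) -> count=0 queue=[T4] holders={T2,T5}
Step 12: wait(T3) -> count=0 queue=[T4,T3] holders={T2,T5}
Step 13: signal(T5) -> count=0 queue=[T3] holders={T2,T4}
Step 14: signal(T4) -> count=0 queue=[] holders={T2,T3}
Step 15: wait(T5) -> count=0 queue=[T5] holders={T2,T3}
Step 16: signal(T2) -> count=0 queue=[] holders={T3,T5}
Step 17: wait(T4) -> count=0 queue=[T4] holders={T3,T5}
Step 18: signal(T3) -> count=0 queue=[] holders={T4,T5}
Step 19: signal(T5) -> count=1 queue=[] holders={T4}
Final holders: {T4} -> T2 not in holders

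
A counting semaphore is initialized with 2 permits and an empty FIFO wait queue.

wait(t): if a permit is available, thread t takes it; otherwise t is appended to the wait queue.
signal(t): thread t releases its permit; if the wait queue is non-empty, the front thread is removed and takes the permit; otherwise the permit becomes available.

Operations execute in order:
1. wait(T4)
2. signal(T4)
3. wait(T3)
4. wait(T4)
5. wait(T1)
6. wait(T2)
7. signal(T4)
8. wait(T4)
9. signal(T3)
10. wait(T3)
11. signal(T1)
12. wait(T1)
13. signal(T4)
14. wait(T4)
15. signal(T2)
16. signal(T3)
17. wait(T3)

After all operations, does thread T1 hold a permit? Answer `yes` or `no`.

Answer: yes

Derivation:
Step 1: wait(T4) -> count=1 queue=[] holders={T4}
Step 2: signal(T4) -> count=2 queue=[] holders={none}
Step 3: wait(T3) -> count=1 queue=[] holders={T3}
Step 4: wait(T4) -> count=0 queue=[] holders={T3,T4}
Step 5: wait(T1) -> count=0 queue=[T1] holders={T3,T4}
Step 6: wait(T2) -> count=0 queue=[T1,T2] holders={T3,T4}
Step 7: signal(T4) -> count=0 queue=[T2] holders={T1,T3}
Step 8: wait(T4) -> count=0 queue=[T2,T4] holders={T1,T3}
Step 9: signal(T3) -> count=0 queue=[T4] holders={T1,T2}
Step 10: wait(T3) -> count=0 queue=[T4,T3] holders={T1,T2}
Step 11: signal(T1) -> count=0 queue=[T3] holders={T2,T4}
Step 12: wait(T1) -> count=0 queue=[T3,T1] holders={T2,T4}
Step 13: signal(T4) -> count=0 queue=[T1] holders={T2,T3}
Step 14: wait(T4) -> count=0 queue=[T1,T4] holders={T2,T3}
Step 15: signal(T2) -> count=0 queue=[T4] holders={T1,T3}
Step 16: signal(T3) -> count=0 queue=[] holders={T1,T4}
Step 17: wait(T3) -> count=0 queue=[T3] holders={T1,T4}
Final holders: {T1,T4} -> T1 in holders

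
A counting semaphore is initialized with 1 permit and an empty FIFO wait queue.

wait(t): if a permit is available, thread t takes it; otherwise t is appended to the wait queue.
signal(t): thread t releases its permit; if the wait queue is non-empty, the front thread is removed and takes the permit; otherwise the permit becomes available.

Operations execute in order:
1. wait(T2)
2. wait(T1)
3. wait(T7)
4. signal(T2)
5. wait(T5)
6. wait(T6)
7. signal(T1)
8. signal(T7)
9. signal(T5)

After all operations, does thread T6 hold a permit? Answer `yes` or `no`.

Step 1: wait(T2) -> count=0 queue=[] holders={T2}
Step 2: wait(T1) -> count=0 queue=[T1] holders={T2}
Step 3: wait(T7) -> count=0 queue=[T1,T7] holders={T2}
Step 4: signal(T2) -> count=0 queue=[T7] holders={T1}
Step 5: wait(T5) -> count=0 queue=[T7,T5] holders={T1}
Step 6: wait(T6) -> count=0 queue=[T7,T5,T6] holders={T1}
Step 7: signal(T1) -> count=0 queue=[T5,T6] holders={T7}
Step 8: signal(T7) -> count=0 queue=[T6] holders={T5}
Step 9: signal(T5) -> count=0 queue=[] holders={T6}
Final holders: {T6} -> T6 in holders

Answer: yes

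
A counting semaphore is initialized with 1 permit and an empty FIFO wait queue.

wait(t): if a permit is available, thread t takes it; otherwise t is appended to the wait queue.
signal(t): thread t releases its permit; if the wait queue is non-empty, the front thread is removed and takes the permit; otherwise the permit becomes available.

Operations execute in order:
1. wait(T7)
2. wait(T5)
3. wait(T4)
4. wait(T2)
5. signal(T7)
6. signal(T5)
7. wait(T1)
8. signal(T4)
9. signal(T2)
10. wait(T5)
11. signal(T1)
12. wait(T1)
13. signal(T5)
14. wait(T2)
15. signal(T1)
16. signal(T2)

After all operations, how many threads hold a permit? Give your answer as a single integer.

Answer: 0

Derivation:
Step 1: wait(T7) -> count=0 queue=[] holders={T7}
Step 2: wait(T5) -> count=0 queue=[T5] holders={T7}
Step 3: wait(T4) -> count=0 queue=[T5,T4] holders={T7}
Step 4: wait(T2) -> count=0 queue=[T5,T4,T2] holders={T7}
Step 5: signal(T7) -> count=0 queue=[T4,T2] holders={T5}
Step 6: signal(T5) -> count=0 queue=[T2] holders={T4}
Step 7: wait(T1) -> count=0 queue=[T2,T1] holders={T4}
Step 8: signal(T4) -> count=0 queue=[T1] holders={T2}
Step 9: signal(T2) -> count=0 queue=[] holders={T1}
Step 10: wait(T5) -> count=0 queue=[T5] holders={T1}
Step 11: signal(T1) -> count=0 queue=[] holders={T5}
Step 12: wait(T1) -> count=0 queue=[T1] holders={T5}
Step 13: signal(T5) -> count=0 queue=[] holders={T1}
Step 14: wait(T2) -> count=0 queue=[T2] holders={T1}
Step 15: signal(T1) -> count=0 queue=[] holders={T2}
Step 16: signal(T2) -> count=1 queue=[] holders={none}
Final holders: {none} -> 0 thread(s)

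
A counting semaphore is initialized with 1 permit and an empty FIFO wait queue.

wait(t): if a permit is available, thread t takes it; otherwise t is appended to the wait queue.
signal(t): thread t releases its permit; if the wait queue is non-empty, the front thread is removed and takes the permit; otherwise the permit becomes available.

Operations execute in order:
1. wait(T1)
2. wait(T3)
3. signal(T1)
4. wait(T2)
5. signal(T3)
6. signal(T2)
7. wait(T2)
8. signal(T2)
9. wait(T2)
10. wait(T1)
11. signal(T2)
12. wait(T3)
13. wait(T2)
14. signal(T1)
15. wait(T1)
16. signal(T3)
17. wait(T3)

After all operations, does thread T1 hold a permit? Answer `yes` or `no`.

Answer: no

Derivation:
Step 1: wait(T1) -> count=0 queue=[] holders={T1}
Step 2: wait(T3) -> count=0 queue=[T3] holders={T1}
Step 3: signal(T1) -> count=0 queue=[] holders={T3}
Step 4: wait(T2) -> count=0 queue=[T2] holders={T3}
Step 5: signal(T3) -> count=0 queue=[] holders={T2}
Step 6: signal(T2) -> count=1 queue=[] holders={none}
Step 7: wait(T2) -> count=0 queue=[] holders={T2}
Step 8: signal(T2) -> count=1 queue=[] holders={none}
Step 9: wait(T2) -> count=0 queue=[] holders={T2}
Step 10: wait(T1) -> count=0 queue=[T1] holders={T2}
Step 11: signal(T2) -> count=0 queue=[] holders={T1}
Step 12: wait(T3) -> count=0 queue=[T3] holders={T1}
Step 13: wait(T2) -> count=0 queue=[T3,T2] holders={T1}
Step 14: signal(T1) -> count=0 queue=[T2] holders={T3}
Step 15: wait(T1) -> count=0 queue=[T2,T1] holders={T3}
Step 16: signal(T3) -> count=0 queue=[T1] holders={T2}
Step 17: wait(T3) -> count=0 queue=[T1,T3] holders={T2}
Final holders: {T2} -> T1 not in holders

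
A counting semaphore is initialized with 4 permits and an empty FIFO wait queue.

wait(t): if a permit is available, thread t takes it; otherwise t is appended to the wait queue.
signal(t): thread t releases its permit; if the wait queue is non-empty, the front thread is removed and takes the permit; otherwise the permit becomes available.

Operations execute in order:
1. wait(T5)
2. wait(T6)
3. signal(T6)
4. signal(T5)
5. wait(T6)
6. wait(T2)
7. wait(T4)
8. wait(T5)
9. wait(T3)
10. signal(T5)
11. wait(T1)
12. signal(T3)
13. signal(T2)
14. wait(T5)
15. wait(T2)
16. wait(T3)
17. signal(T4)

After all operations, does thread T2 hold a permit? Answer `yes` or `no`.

Step 1: wait(T5) -> count=3 queue=[] holders={T5}
Step 2: wait(T6) -> count=2 queue=[] holders={T5,T6}
Step 3: signal(T6) -> count=3 queue=[] holders={T5}
Step 4: signal(T5) -> count=4 queue=[] holders={none}
Step 5: wait(T6) -> count=3 queue=[] holders={T6}
Step 6: wait(T2) -> count=2 queue=[] holders={T2,T6}
Step 7: wait(T4) -> count=1 queue=[] holders={T2,T4,T6}
Step 8: wait(T5) -> count=0 queue=[] holders={T2,T4,T5,T6}
Step 9: wait(T3) -> count=0 queue=[T3] holders={T2,T4,T5,T6}
Step 10: signal(T5) -> count=0 queue=[] holders={T2,T3,T4,T6}
Step 11: wait(T1) -> count=0 queue=[T1] holders={T2,T3,T4,T6}
Step 12: signal(T3) -> count=0 queue=[] holders={T1,T2,T4,T6}
Step 13: signal(T2) -> count=1 queue=[] holders={T1,T4,T6}
Step 14: wait(T5) -> count=0 queue=[] holders={T1,T4,T5,T6}
Step 15: wait(T2) -> count=0 queue=[T2] holders={T1,T4,T5,T6}
Step 16: wait(T3) -> count=0 queue=[T2,T3] holders={T1,T4,T5,T6}
Step 17: signal(T4) -> count=0 queue=[T3] holders={T1,T2,T5,T6}
Final holders: {T1,T2,T5,T6} -> T2 in holders

Answer: yes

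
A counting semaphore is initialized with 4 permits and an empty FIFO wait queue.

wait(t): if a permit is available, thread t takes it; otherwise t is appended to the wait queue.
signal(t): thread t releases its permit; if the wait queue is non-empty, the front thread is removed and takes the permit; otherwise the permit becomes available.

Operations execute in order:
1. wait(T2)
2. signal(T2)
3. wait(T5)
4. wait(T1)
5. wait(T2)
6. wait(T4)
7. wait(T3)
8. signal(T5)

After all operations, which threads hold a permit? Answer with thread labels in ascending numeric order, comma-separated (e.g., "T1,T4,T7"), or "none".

Step 1: wait(T2) -> count=3 queue=[] holders={T2}
Step 2: signal(T2) -> count=4 queue=[] holders={none}
Step 3: wait(T5) -> count=3 queue=[] holders={T5}
Step 4: wait(T1) -> count=2 queue=[] holders={T1,T5}
Step 5: wait(T2) -> count=1 queue=[] holders={T1,T2,T5}
Step 6: wait(T4) -> count=0 queue=[] holders={T1,T2,T4,T5}
Step 7: wait(T3) -> count=0 queue=[T3] holders={T1,T2,T4,T5}
Step 8: signal(T5) -> count=0 queue=[] holders={T1,T2,T3,T4}
Final holders: T1,T2,T3,T4

Answer: T1,T2,T3,T4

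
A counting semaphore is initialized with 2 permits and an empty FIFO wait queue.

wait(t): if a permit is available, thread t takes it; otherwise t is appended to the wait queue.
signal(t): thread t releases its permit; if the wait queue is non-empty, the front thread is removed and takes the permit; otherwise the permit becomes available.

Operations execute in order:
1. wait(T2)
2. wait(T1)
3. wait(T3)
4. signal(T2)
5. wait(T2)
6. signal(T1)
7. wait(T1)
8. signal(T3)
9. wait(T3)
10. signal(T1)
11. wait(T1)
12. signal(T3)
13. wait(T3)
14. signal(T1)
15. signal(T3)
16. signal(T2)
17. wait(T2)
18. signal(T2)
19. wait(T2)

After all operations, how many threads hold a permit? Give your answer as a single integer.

Step 1: wait(T2) -> count=1 queue=[] holders={T2}
Step 2: wait(T1) -> count=0 queue=[] holders={T1,T2}
Step 3: wait(T3) -> count=0 queue=[T3] holders={T1,T2}
Step 4: signal(T2) -> count=0 queue=[] holders={T1,T3}
Step 5: wait(T2) -> count=0 queue=[T2] holders={T1,T3}
Step 6: signal(T1) -> count=0 queue=[] holders={T2,T3}
Step 7: wait(T1) -> count=0 queue=[T1] holders={T2,T3}
Step 8: signal(T3) -> count=0 queue=[] holders={T1,T2}
Step 9: wait(T3) -> count=0 queue=[T3] holders={T1,T2}
Step 10: signal(T1) -> count=0 queue=[] holders={T2,T3}
Step 11: wait(T1) -> count=0 queue=[T1] holders={T2,T3}
Step 12: signal(T3) -> count=0 queue=[] holders={T1,T2}
Step 13: wait(T3) -> count=0 queue=[T3] holders={T1,T2}
Step 14: signal(T1) -> count=0 queue=[] holders={T2,T3}
Step 15: signal(T3) -> count=1 queue=[] holders={T2}
Step 16: signal(T2) -> count=2 queue=[] holders={none}
Step 17: wait(T2) -> count=1 queue=[] holders={T2}
Step 18: signal(T2) -> count=2 queue=[] holders={none}
Step 19: wait(T2) -> count=1 queue=[] holders={T2}
Final holders: {T2} -> 1 thread(s)

Answer: 1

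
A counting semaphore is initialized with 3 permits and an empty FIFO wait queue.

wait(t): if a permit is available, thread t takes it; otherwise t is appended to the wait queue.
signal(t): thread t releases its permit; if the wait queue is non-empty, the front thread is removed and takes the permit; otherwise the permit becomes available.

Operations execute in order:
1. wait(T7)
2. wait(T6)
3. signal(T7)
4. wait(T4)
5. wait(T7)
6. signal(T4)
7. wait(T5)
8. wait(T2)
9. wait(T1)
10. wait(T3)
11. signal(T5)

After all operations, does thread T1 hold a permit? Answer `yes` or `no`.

Step 1: wait(T7) -> count=2 queue=[] holders={T7}
Step 2: wait(T6) -> count=1 queue=[] holders={T6,T7}
Step 3: signal(T7) -> count=2 queue=[] holders={T6}
Step 4: wait(T4) -> count=1 queue=[] holders={T4,T6}
Step 5: wait(T7) -> count=0 queue=[] holders={T4,T6,T7}
Step 6: signal(T4) -> count=1 queue=[] holders={T6,T7}
Step 7: wait(T5) -> count=0 queue=[] holders={T5,T6,T7}
Step 8: wait(T2) -> count=0 queue=[T2] holders={T5,T6,T7}
Step 9: wait(T1) -> count=0 queue=[T2,T1] holders={T5,T6,T7}
Step 10: wait(T3) -> count=0 queue=[T2,T1,T3] holders={T5,T6,T7}
Step 11: signal(T5) -> count=0 queue=[T1,T3] holders={T2,T6,T7}
Final holders: {T2,T6,T7} -> T1 not in holders

Answer: no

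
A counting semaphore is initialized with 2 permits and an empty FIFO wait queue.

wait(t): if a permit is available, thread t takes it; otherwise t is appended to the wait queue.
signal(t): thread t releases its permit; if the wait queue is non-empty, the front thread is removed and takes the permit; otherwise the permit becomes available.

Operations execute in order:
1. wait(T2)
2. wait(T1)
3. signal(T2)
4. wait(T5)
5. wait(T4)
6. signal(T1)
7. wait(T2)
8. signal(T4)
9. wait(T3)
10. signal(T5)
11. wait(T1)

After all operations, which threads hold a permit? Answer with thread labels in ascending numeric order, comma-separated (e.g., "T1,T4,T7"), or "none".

Step 1: wait(T2) -> count=1 queue=[] holders={T2}
Step 2: wait(T1) -> count=0 queue=[] holders={T1,T2}
Step 3: signal(T2) -> count=1 queue=[] holders={T1}
Step 4: wait(T5) -> count=0 queue=[] holders={T1,T5}
Step 5: wait(T4) -> count=0 queue=[T4] holders={T1,T5}
Step 6: signal(T1) -> count=0 queue=[] holders={T4,T5}
Step 7: wait(T2) -> count=0 queue=[T2] holders={T4,T5}
Step 8: signal(T4) -> count=0 queue=[] holders={T2,T5}
Step 9: wait(T3) -> count=0 queue=[T3] holders={T2,T5}
Step 10: signal(T5) -> count=0 queue=[] holders={T2,T3}
Step 11: wait(T1) -> count=0 queue=[T1] holders={T2,T3}
Final holders: T2,T3

Answer: T2,T3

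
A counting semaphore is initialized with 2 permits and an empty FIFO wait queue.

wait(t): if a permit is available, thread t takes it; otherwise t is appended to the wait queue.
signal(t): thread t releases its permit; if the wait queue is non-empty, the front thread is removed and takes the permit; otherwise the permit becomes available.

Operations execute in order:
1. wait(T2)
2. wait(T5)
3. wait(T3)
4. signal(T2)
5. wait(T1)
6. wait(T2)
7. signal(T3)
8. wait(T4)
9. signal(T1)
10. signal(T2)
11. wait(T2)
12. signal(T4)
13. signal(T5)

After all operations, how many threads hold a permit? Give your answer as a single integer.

Step 1: wait(T2) -> count=1 queue=[] holders={T2}
Step 2: wait(T5) -> count=0 queue=[] holders={T2,T5}
Step 3: wait(T3) -> count=0 queue=[T3] holders={T2,T5}
Step 4: signal(T2) -> count=0 queue=[] holders={T3,T5}
Step 5: wait(T1) -> count=0 queue=[T1] holders={T3,T5}
Step 6: wait(T2) -> count=0 queue=[T1,T2] holders={T3,T5}
Step 7: signal(T3) -> count=0 queue=[T2] holders={T1,T5}
Step 8: wait(T4) -> count=0 queue=[T2,T4] holders={T1,T5}
Step 9: signal(T1) -> count=0 queue=[T4] holders={T2,T5}
Step 10: signal(T2) -> count=0 queue=[] holders={T4,T5}
Step 11: wait(T2) -> count=0 queue=[T2] holders={T4,T5}
Step 12: signal(T4) -> count=0 queue=[] holders={T2,T5}
Step 13: signal(T5) -> count=1 queue=[] holders={T2}
Final holders: {T2} -> 1 thread(s)

Answer: 1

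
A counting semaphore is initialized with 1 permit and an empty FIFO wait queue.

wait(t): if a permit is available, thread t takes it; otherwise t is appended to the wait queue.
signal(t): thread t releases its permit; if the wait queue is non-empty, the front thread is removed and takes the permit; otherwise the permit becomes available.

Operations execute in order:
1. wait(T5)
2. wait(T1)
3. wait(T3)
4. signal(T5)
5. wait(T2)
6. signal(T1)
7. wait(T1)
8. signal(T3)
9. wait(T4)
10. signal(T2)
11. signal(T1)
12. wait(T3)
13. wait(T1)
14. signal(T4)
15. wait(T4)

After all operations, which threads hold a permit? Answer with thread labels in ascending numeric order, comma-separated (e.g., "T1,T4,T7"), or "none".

Step 1: wait(T5) -> count=0 queue=[] holders={T5}
Step 2: wait(T1) -> count=0 queue=[T1] holders={T5}
Step 3: wait(T3) -> count=0 queue=[T1,T3] holders={T5}
Step 4: signal(T5) -> count=0 queue=[T3] holders={T1}
Step 5: wait(T2) -> count=0 queue=[T3,T2] holders={T1}
Step 6: signal(T1) -> count=0 queue=[T2] holders={T3}
Step 7: wait(T1) -> count=0 queue=[T2,T1] holders={T3}
Step 8: signal(T3) -> count=0 queue=[T1] holders={T2}
Step 9: wait(T4) -> count=0 queue=[T1,T4] holders={T2}
Step 10: signal(T2) -> count=0 queue=[T4] holders={T1}
Step 11: signal(T1) -> count=0 queue=[] holders={T4}
Step 12: wait(T3) -> count=0 queue=[T3] holders={T4}
Step 13: wait(T1) -> count=0 queue=[T3,T1] holders={T4}
Step 14: signal(T4) -> count=0 queue=[T1] holders={T3}
Step 15: wait(T4) -> count=0 queue=[T1,T4] holders={T3}
Final holders: T3

Answer: T3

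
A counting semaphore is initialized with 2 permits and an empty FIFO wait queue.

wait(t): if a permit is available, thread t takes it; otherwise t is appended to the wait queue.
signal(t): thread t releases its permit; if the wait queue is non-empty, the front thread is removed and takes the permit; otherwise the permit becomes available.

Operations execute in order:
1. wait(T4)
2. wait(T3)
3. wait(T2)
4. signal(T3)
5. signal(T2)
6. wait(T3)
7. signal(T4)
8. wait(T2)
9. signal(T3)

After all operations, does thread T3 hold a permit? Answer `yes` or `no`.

Step 1: wait(T4) -> count=1 queue=[] holders={T4}
Step 2: wait(T3) -> count=0 queue=[] holders={T3,T4}
Step 3: wait(T2) -> count=0 queue=[T2] holders={T3,T4}
Step 4: signal(T3) -> count=0 queue=[] holders={T2,T4}
Step 5: signal(T2) -> count=1 queue=[] holders={T4}
Step 6: wait(T3) -> count=0 queue=[] holders={T3,T4}
Step 7: signal(T4) -> count=1 queue=[] holders={T3}
Step 8: wait(T2) -> count=0 queue=[] holders={T2,T3}
Step 9: signal(T3) -> count=1 queue=[] holders={T2}
Final holders: {T2} -> T3 not in holders

Answer: no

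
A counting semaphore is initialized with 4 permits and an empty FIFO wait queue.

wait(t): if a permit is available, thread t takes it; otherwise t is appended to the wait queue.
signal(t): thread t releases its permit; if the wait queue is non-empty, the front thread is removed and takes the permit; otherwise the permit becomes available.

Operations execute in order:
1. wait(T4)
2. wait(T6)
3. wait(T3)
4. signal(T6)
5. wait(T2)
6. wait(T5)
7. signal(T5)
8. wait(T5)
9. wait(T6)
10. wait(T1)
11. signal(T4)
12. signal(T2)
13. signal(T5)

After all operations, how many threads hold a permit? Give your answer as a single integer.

Step 1: wait(T4) -> count=3 queue=[] holders={T4}
Step 2: wait(T6) -> count=2 queue=[] holders={T4,T6}
Step 3: wait(T3) -> count=1 queue=[] holders={T3,T4,T6}
Step 4: signal(T6) -> count=2 queue=[] holders={T3,T4}
Step 5: wait(T2) -> count=1 queue=[] holders={T2,T3,T4}
Step 6: wait(T5) -> count=0 queue=[] holders={T2,T3,T4,T5}
Step 7: signal(T5) -> count=1 queue=[] holders={T2,T3,T4}
Step 8: wait(T5) -> count=0 queue=[] holders={T2,T3,T4,T5}
Step 9: wait(T6) -> count=0 queue=[T6] holders={T2,T3,T4,T5}
Step 10: wait(T1) -> count=0 queue=[T6,T1] holders={T2,T3,T4,T5}
Step 11: signal(T4) -> count=0 queue=[T1] holders={T2,T3,T5,T6}
Step 12: signal(T2) -> count=0 queue=[] holders={T1,T3,T5,T6}
Step 13: signal(T5) -> count=1 queue=[] holders={T1,T3,T6}
Final holders: {T1,T3,T6} -> 3 thread(s)

Answer: 3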